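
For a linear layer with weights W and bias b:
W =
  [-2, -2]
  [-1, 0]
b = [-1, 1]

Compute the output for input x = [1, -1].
y = [-1, 0]

Wx = [-2×1 + -2×-1, -1×1 + 0×-1]
   = [0, -1]
y = Wx + b = [0 + -1, -1 + 1] = [-1, 0]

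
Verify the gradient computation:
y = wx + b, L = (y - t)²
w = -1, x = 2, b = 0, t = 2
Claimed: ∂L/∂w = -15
Incorrect

y = (-1)(2) + 0 = -2
∂L/∂y = 2(y - t) = 2(-2 - 2) = -8
∂y/∂w = x = 2
∂L/∂w = -8 × 2 = -16

Claimed value: -15
Incorrect: The correct gradient is -16.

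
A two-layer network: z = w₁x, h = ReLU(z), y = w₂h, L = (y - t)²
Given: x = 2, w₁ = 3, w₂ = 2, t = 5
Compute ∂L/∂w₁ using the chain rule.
∂L/∂w₁ = 56

Forward pass:
z = w₁x = 3×2 = 6
h = ReLU(6) = 6
y = w₂h = 2×6 = 12

Backward pass:
∂L/∂y = 2(y - t) = 2(12 - 5) = 14
∂y/∂h = w₂ = 2
∂h/∂z = 1 (ReLU derivative)
∂z/∂w₁ = x = 2

∂L/∂w₁ = 14 × 2 × 1 × 2 = 56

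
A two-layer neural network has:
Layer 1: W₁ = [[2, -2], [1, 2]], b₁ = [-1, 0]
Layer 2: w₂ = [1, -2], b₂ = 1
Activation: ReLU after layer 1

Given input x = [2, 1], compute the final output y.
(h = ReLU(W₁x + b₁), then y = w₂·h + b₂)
y = -6

Layer 1 pre-activation: z₁ = [1, 4]
After ReLU: h = [1, 4]
Layer 2 output: y = 1×1 + -2×4 + 1 = -6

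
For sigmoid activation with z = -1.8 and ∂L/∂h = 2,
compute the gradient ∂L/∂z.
∂L/∂z = 0.2435

σ(-1.8) = 0.1419
σ'(-1.8) = σ(-1.8)(1 - σ(-1.8)) = 0.1419 × 0.8581 = 0.1217
∂L/∂z = ∂L/∂h · σ'(z) = 2 × 0.1217 = 0.2435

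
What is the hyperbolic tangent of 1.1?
0.8005

tanh(1.1) = (e^(1.1) - e^(-1.1))/(e^(1.1) + e^(-1.1)) = 0.8005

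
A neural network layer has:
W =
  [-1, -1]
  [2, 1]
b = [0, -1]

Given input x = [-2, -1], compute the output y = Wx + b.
y = [3, -6]

Wx = [-1×-2 + -1×-1, 2×-2 + 1×-1]
   = [3, -5]
y = Wx + b = [3 + 0, -5 + -1] = [3, -6]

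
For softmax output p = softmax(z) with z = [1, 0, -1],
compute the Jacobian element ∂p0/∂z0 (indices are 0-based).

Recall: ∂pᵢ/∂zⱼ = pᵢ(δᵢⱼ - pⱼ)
∂p0/∂z0 = 0.2227

p = softmax(z) = [0.6652, 0.2447, 0.09003]
p0 = 0.6652

∂p0/∂z0 = p0(1 - p0) = 0.6652 × (1 - 0.6652) = 0.2227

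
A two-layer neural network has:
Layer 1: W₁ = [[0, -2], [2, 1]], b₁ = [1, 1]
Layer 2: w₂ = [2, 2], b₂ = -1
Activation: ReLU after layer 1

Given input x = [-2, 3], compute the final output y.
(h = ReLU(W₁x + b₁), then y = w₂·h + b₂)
y = -1

Layer 1 pre-activation: z₁ = [-5, 0]
After ReLU: h = [0, 0]
Layer 2 output: y = 2×0 + 2×0 + -1 = -1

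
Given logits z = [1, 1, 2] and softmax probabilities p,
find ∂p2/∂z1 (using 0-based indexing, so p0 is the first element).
∂p2/∂z1 = -0.1221

p = softmax(z) = [0.2119, 0.2119, 0.5761]
p2 = 0.5761, p1 = 0.2119

∂p2/∂z1 = -p2 × p1 = -0.5761 × 0.2119 = -0.1221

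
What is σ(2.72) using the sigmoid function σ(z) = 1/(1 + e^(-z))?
0.9382

sigmoid(2.72) = 1/(1 + e^(-2.72)) = 1/(1 + 0.06587) = 0.9382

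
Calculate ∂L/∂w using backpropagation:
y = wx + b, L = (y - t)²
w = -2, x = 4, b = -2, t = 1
∂L/∂w = -88

y = wx + b = (-2)(4) + -2 = -10
∂L/∂y = 2(y - t) = 2(-10 - 1) = -22
∂y/∂w = x = 4
∂L/∂w = ∂L/∂y · ∂y/∂w = -22 × 4 = -88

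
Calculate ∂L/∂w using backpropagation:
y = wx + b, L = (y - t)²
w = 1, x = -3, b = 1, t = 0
∂L/∂w = 12

y = wx + b = (1)(-3) + 1 = -2
∂L/∂y = 2(y - t) = 2(-2 - 0) = -4
∂y/∂w = x = -3
∂L/∂w = ∂L/∂y · ∂y/∂w = -4 × -3 = 12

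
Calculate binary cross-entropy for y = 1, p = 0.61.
L = 0.4943

L = -1·log(0.61) - 0·log(0.39) = -log(0.61) = 0.4943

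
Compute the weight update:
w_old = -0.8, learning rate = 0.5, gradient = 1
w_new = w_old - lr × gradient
w_new = -1.3

w_new = w - η·∂L/∂w = -0.8 - 0.5×(1) = -0.8 - (0.5) = -1.3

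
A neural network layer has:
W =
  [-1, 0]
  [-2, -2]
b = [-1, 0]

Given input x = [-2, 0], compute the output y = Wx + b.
y = [1, 4]

Wx = [-1×-2 + 0×0, -2×-2 + -2×0]
   = [2, 4]
y = Wx + b = [2 + -1, 4 + 0] = [1, 4]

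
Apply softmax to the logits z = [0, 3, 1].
p = [0.042, 0.8438, 0.1142]

exp(z) = [1, 20.09, 2.718]
Sum = 23.8
p = [0.042, 0.8438, 0.1142]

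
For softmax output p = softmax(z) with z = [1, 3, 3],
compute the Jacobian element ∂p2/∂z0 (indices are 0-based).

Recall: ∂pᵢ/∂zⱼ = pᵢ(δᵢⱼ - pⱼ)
∂p2/∂z0 = -0.02968

p = softmax(z) = [0.06338, 0.4683, 0.4683]
p2 = 0.4683, p0 = 0.06338

∂p2/∂z0 = -p2 × p0 = -0.4683 × 0.06338 = -0.02968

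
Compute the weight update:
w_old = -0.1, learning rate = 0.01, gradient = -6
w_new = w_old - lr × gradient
w_new = -0.04

w_new = w - η·∂L/∂w = -0.1 - 0.01×(-6) = -0.1 - (-0.06) = -0.04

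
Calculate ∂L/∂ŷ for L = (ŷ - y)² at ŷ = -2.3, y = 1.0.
∂L/∂ŷ = -6.6

∂L/∂ŷ = 2(ŷ - y) = 2(-2.3 - 1.0) = 2(-3.3) = -6.6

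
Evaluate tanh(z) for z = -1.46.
-0.8977

tanh(-1.46) = (e^(-1.46) - e^(1.46))/(e^(-1.46) + e^(1.46)) = -0.8977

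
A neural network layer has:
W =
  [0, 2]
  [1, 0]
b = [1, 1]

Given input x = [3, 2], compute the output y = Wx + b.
y = [5, 4]

Wx = [0×3 + 2×2, 1×3 + 0×2]
   = [4, 3]
y = Wx + b = [4 + 1, 3 + 1] = [5, 4]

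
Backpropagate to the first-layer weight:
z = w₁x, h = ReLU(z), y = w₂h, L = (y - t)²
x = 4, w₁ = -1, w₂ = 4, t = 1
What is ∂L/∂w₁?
∂L/∂w₁ = 0

Forward pass:
z = w₁x = -1×4 = -4
h = ReLU(-4) = 0
y = w₂h = 4×0 = 0

Backward pass:
∂L/∂y = 2(y - t) = 2(0 - 1) = -2
∂y/∂h = w₂ = 4
∂h/∂z = 0 (ReLU derivative)
∂z/∂w₁ = x = 4

∂L/∂w₁ = -2 × 4 × 0 × 4 = 0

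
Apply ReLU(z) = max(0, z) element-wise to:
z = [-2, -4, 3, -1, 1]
h = [0, 0, 3, 0, 1]

ReLU applied element-wise: max(0,-2)=0, max(0,-4)=0, max(0,3)=3, max(0,-1)=0, max(0,1)=1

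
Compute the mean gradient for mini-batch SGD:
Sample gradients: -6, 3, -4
Average gradient = -2.333

Average = (1/3)(-6 + 3 + -4) = -7/3 = -2.333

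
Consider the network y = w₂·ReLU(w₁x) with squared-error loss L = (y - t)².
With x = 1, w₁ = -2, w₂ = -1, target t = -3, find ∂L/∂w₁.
∂L/∂w₁ = 0

Forward pass:
z = w₁x = -2×1 = -2
h = ReLU(-2) = 0
y = w₂h = -1×0 = 0

Backward pass:
∂L/∂y = 2(y - t) = 2(0 - -3) = 6
∂y/∂h = w₂ = -1
∂h/∂z = 0 (ReLU derivative)
∂z/∂w₁ = x = 1

∂L/∂w₁ = 6 × -1 × 0 × 1 = 0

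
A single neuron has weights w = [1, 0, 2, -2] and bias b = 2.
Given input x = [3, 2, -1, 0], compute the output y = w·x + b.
y = 3

y = (1)(3) + (0)(2) + (2)(-1) + (-2)(0) + 2 = 3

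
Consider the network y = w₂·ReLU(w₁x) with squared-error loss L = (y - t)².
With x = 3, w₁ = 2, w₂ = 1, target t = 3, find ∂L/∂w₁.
∂L/∂w₁ = 18

Forward pass:
z = w₁x = 2×3 = 6
h = ReLU(6) = 6
y = w₂h = 1×6 = 6

Backward pass:
∂L/∂y = 2(y - t) = 2(6 - 3) = 6
∂y/∂h = w₂ = 1
∂h/∂z = 1 (ReLU derivative)
∂z/∂w₁ = x = 3

∂L/∂w₁ = 6 × 1 × 1 × 3 = 18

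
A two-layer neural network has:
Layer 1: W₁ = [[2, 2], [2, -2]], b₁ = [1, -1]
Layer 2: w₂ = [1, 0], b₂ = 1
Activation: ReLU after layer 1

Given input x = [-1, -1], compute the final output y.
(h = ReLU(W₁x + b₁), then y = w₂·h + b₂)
y = 1

Layer 1 pre-activation: z₁ = [-3, -1]
After ReLU: h = [0, 0]
Layer 2 output: y = 1×0 + 0×0 + 1 = 1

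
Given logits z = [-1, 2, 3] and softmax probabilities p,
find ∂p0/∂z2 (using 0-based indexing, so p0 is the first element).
∂p0/∂z2 = -0.009532

p = softmax(z) = [0.01321, 0.2654, 0.7214]
p0 = 0.01321, p2 = 0.7214

∂p0/∂z2 = -p0 × p2 = -0.01321 × 0.7214 = -0.009532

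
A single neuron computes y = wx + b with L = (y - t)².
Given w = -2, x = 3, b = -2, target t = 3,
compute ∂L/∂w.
∂L/∂w = -66

y = wx + b = (-2)(3) + -2 = -8
∂L/∂y = 2(y - t) = 2(-8 - 3) = -22
∂y/∂w = x = 3
∂L/∂w = ∂L/∂y · ∂y/∂w = -22 × 3 = -66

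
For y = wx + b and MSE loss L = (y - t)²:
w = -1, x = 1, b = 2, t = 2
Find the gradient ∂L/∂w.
∂L/∂w = -2

y = wx + b = (-1)(1) + 2 = 1
∂L/∂y = 2(y - t) = 2(1 - 2) = -2
∂y/∂w = x = 1
∂L/∂w = ∂L/∂y · ∂y/∂w = -2 × 1 = -2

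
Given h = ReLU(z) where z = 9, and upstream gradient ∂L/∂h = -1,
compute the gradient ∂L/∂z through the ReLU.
∂L/∂z = -1

h = ReLU(9) = 9
Since z > 0: ∂h/∂z = 1
∂L/∂z = ∂L/∂h · ∂h/∂z = -1 × 1 = -1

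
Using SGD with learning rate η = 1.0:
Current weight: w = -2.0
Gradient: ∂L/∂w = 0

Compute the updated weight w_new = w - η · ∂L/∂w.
w_new = -2

w_new = w - η·∂L/∂w = -2.0 - 1.0×(0) = -2.0 - (0) = -2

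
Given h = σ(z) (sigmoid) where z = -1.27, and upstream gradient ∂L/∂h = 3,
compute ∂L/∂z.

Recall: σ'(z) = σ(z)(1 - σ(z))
∂L/∂z = 0.5136

σ(-1.27) = 0.2193
σ'(-1.27) = σ(-1.27)(1 - σ(-1.27)) = 0.2193 × 0.7807 = 0.1712
∂L/∂z = ∂L/∂h · σ'(z) = 3 × 0.1712 = 0.5136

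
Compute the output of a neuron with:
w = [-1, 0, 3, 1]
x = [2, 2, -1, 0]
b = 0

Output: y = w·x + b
y = -5

y = (-1)(2) + (0)(2) + (3)(-1) + (1)(0) + 0 = -5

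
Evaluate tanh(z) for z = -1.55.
-0.9138

tanh(-1.55) = (e^(-1.55) - e^(1.55))/(e^(-1.55) + e^(1.55)) = -0.9138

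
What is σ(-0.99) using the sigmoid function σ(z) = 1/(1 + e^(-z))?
0.2709

sigmoid(-0.99) = 1/(1 + e^(0.99)) = 1/(1 + 2.691) = 0.2709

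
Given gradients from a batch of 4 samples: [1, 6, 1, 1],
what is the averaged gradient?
Average gradient = 2.25

Average = (1/4)(1 + 6 + 1 + 1) = 9/4 = 2.25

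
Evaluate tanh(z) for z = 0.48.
0.4462

tanh(0.48) = (e^(0.48) - e^(-0.48))/(e^(0.48) + e^(-0.48)) = 0.4462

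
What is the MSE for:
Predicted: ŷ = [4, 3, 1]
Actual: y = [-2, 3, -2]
MSE = 15

MSE = (1/3)((4--2)² + (3-3)² + (1--2)²) = (1/3)(36 + 0 + 9) = 15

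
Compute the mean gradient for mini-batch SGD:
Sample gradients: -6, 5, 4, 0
Average gradient = 0.75

Average = (1/4)(-6 + 5 + 4 + 0) = 3/4 = 0.75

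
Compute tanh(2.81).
0.9928

tanh(2.81) = (e^(2.81) - e^(-2.81))/(e^(2.81) + e^(-2.81)) = 0.9928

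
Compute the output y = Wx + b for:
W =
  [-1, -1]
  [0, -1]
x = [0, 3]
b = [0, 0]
y = [-3, -3]

Wx = [-1×0 + -1×3, 0×0 + -1×3]
   = [-3, -3]
y = Wx + b = [-3 + 0, -3 + 0] = [-3, -3]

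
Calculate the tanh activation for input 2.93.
0.9943

tanh(2.93) = (e^(2.93) - e^(-2.93))/(e^(2.93) + e^(-2.93)) = 0.9943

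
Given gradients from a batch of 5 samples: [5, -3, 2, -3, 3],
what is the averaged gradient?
Average gradient = 0.8

Average = (1/5)(5 + -3 + 2 + -3 + 3) = 4/5 = 0.8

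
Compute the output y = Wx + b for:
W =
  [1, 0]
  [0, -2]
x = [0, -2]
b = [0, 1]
y = [0, 5]

Wx = [1×0 + 0×-2, 0×0 + -2×-2]
   = [0, 4]
y = Wx + b = [0 + 0, 4 + 1] = [0, 5]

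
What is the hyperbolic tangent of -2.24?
-0.9776

tanh(-2.24) = (e^(-2.24) - e^(2.24))/(e^(-2.24) + e^(2.24)) = -0.9776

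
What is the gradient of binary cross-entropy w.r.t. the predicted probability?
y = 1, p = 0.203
∂L/∂p = -4.926

∂L/∂p = -y/p + (1-y)/(1-p) = -1/0.203 + 0 = -4.926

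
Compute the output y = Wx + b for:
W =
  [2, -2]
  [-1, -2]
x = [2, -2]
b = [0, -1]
y = [8, 1]

Wx = [2×2 + -2×-2, -1×2 + -2×-2]
   = [8, 2]
y = Wx + b = [8 + 0, 2 + -1] = [8, 1]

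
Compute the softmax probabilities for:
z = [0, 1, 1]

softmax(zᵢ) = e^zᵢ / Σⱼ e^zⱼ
p = [0.1554, 0.4223, 0.4223]

exp(z) = [1, 2.718, 2.718]
Sum = 6.437
p = [0.1554, 0.4223, 0.4223]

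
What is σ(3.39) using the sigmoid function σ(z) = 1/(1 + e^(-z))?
0.9674

sigmoid(3.39) = 1/(1 + e^(-3.39)) = 1/(1 + 0.03371) = 0.9674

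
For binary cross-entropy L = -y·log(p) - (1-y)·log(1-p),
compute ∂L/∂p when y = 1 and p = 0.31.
∂L/∂p = -3.226

∂L/∂p = -y/p + (1-y)/(1-p) = -1/0.31 + 0 = -3.226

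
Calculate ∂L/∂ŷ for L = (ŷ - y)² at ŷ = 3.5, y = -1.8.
∂L/∂ŷ = 10.6

∂L/∂ŷ = 2(ŷ - y) = 2(3.5 - -1.8) = 2(5.3) = 10.6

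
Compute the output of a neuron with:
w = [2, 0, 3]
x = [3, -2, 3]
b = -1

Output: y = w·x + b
y = 14

y = (2)(3) + (0)(-2) + (3)(3) + -1 = 14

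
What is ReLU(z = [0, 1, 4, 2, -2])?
h = [0, 1, 4, 2, 0]

ReLU applied element-wise: max(0,0)=0, max(0,1)=1, max(0,4)=4, max(0,2)=2, max(0,-2)=0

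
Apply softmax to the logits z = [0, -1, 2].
p = [0.1142, 0.042, 0.8438]

exp(z) = [1, 0.3679, 7.389]
Sum = 8.757
p = [0.1142, 0.042, 0.8438]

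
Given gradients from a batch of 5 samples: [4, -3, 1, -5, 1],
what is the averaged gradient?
Average gradient = -0.4

Average = (1/5)(4 + -3 + 1 + -5 + 1) = -2/5 = -0.4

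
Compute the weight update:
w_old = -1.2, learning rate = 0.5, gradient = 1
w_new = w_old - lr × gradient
w_new = -1.7

w_new = w - η·∂L/∂w = -1.2 - 0.5×(1) = -1.2 - (0.5) = -1.7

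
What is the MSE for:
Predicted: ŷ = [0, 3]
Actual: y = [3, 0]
MSE = 9

MSE = (1/2)((0-3)² + (3-0)²) = (1/2)(9 + 9) = 9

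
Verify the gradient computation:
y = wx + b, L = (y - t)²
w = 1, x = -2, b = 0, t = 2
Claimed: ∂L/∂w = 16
Correct

y = (1)(-2) + 0 = -2
∂L/∂y = 2(y - t) = 2(-2 - 2) = -8
∂y/∂w = x = -2
∂L/∂w = -8 × -2 = 16

Claimed value: 16
Correct: The correct gradient is 16.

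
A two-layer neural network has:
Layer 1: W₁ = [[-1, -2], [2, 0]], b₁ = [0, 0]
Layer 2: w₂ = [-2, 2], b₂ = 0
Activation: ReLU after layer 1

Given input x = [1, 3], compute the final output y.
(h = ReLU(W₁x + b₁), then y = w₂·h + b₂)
y = 4

Layer 1 pre-activation: z₁ = [-7, 2]
After ReLU: h = [0, 2]
Layer 2 output: y = -2×0 + 2×2 + 0 = 4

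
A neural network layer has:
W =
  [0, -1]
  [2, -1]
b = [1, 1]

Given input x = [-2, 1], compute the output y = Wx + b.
y = [0, -4]

Wx = [0×-2 + -1×1, 2×-2 + -1×1]
   = [-1, -5]
y = Wx + b = [-1 + 1, -5 + 1] = [0, -4]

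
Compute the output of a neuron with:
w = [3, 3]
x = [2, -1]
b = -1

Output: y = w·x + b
y = 2

y = (3)(2) + (3)(-1) + -1 = 2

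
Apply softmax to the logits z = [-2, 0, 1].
p = [0.0351, 0.2595, 0.7054]

exp(z) = [0.1353, 1, 2.718]
Sum = 3.854
p = [0.0351, 0.2595, 0.7054]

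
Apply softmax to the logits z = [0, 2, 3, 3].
p = [0.0206, 0.1522, 0.4136, 0.4136]

exp(z) = [1, 7.389, 20.09, 20.09]
Sum = 48.56
p = [0.0206, 0.1522, 0.4136, 0.4136]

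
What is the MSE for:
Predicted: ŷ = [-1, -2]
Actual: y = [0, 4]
MSE = 18.5

MSE = (1/2)((-1-0)² + (-2-4)²) = (1/2)(1 + 36) = 18.5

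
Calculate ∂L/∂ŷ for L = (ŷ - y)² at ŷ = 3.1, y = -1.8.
∂L/∂ŷ = 9.8

∂L/∂ŷ = 2(ŷ - y) = 2(3.1 - -1.8) = 2(4.9) = 9.8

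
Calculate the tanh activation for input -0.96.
-0.7443

tanh(-0.96) = (e^(-0.96) - e^(0.96))/(e^(-0.96) + e^(0.96)) = -0.7443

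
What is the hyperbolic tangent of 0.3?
0.2913

tanh(0.3) = (e^(0.3) - e^(-0.3))/(e^(0.3) + e^(-0.3)) = 0.2913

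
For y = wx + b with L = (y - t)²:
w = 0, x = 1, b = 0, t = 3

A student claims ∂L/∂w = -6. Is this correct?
Correct

y = (0)(1) + 0 = 0
∂L/∂y = 2(y - t) = 2(0 - 3) = -6
∂y/∂w = x = 1
∂L/∂w = -6 × 1 = -6

Claimed value: -6
Correct: The correct gradient is -6.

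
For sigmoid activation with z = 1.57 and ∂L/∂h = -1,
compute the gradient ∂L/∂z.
∂L/∂z = -0.1426

σ(1.57) = 0.8278
σ'(1.57) = σ(1.57)(1 - σ(1.57)) = 0.8278 × 0.1722 = 0.1426
∂L/∂z = ∂L/∂h · σ'(z) = -1 × 0.1426 = -0.1426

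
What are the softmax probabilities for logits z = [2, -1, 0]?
p = [0.8438, 0.042, 0.1142]

exp(z) = [7.389, 0.3679, 1]
Sum = 8.757
p = [0.8438, 0.042, 0.1142]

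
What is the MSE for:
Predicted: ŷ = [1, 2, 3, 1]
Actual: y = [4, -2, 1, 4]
MSE = 9.5

MSE = (1/4)((1-4)² + (2--2)² + (3-1)² + (1-4)²) = (1/4)(9 + 16 + 4 + 9) = 9.5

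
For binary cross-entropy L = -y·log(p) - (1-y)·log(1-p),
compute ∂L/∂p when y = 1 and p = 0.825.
∂L/∂p = -1.212

∂L/∂p = -y/p + (1-y)/(1-p) = -1/0.825 + 0 = -1.212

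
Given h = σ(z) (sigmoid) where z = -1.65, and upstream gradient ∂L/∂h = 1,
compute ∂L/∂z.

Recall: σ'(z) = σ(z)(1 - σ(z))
∂L/∂z = 0.1352

σ(-1.65) = 0.1611
σ'(-1.65) = σ(-1.65)(1 - σ(-1.65)) = 0.1611 × 0.8389 = 0.1352
∂L/∂z = ∂L/∂h · σ'(z) = 1 × 0.1352 = 0.1352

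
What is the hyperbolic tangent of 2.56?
0.9881

tanh(2.56) = (e^(2.56) - e^(-2.56))/(e^(2.56) + e^(-2.56)) = 0.9881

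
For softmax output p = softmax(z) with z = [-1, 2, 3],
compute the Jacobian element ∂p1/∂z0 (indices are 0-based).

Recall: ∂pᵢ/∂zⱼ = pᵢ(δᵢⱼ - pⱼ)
∂p1/∂z0 = -0.003507

p = softmax(z) = [0.01321, 0.2654, 0.7214]
p1 = 0.2654, p0 = 0.01321

∂p1/∂z0 = -p1 × p0 = -0.2654 × 0.01321 = -0.003507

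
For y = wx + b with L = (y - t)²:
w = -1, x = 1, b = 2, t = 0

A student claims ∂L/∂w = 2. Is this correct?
Correct

y = (-1)(1) + 2 = 1
∂L/∂y = 2(y - t) = 2(1 - 0) = 2
∂y/∂w = x = 1
∂L/∂w = 2 × 1 = 2

Claimed value: 2
Correct: The correct gradient is 2.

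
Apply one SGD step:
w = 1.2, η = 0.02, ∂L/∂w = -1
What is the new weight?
w_new = 1.22

w_new = w - η·∂L/∂w = 1.2 - 0.02×(-1) = 1.2 - (-0.02) = 1.22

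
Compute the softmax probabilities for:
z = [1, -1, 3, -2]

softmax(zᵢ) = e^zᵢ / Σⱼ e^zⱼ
p = [0.1166, 0.0158, 0.8618, 0.0058]

exp(z) = [2.718, 0.3679, 20.09, 0.1353]
Sum = 23.31
p = [0.1166, 0.0158, 0.8618, 0.0058]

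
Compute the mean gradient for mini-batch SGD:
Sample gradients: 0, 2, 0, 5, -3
Average gradient = 0.8

Average = (1/5)(0 + 2 + 0 + 5 + -3) = 4/5 = 0.8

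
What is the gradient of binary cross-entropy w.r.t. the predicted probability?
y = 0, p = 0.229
∂L/∂p = 1.297

∂L/∂p = -y/p + (1-y)/(1-p) = 0 + 1/0.771 = 1.297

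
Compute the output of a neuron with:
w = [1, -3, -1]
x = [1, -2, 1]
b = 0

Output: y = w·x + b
y = 6

y = (1)(1) + (-3)(-2) + (-1)(1) + 0 = 6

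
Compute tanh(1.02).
0.7699

tanh(1.02) = (e^(1.02) - e^(-1.02))/(e^(1.02) + e^(-1.02)) = 0.7699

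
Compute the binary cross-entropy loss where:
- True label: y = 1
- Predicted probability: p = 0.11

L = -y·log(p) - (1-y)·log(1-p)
L = 2.207

L = -1·log(0.11) - 0·log(0.89) = -log(0.11) = 2.207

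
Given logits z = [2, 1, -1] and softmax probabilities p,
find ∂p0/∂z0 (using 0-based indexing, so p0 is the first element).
∂p0/∂z0 = 0.2078

p = softmax(z) = [0.7054, 0.2595, 0.03512]
p0 = 0.7054

∂p0/∂z0 = p0(1 - p0) = 0.7054 × (1 - 0.7054) = 0.2078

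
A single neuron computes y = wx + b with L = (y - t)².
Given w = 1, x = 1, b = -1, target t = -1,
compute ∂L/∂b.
∂L/∂b = 2

y = wx + b = (1)(1) + -1 = 0
∂L/∂y = 2(y - t) = 2(0 - -1) = 2
∂y/∂b = 1
∂L/∂b = ∂L/∂y · ∂y/∂b = 2 × 1 = 2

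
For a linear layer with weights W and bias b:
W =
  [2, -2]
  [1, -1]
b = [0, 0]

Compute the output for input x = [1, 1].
y = [0, 0]

Wx = [2×1 + -2×1, 1×1 + -1×1]
   = [0, 0]
y = Wx + b = [0 + 0, 0 + 0] = [0, 0]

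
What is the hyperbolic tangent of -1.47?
-0.8996

tanh(-1.47) = (e^(-1.47) - e^(1.47))/(e^(-1.47) + e^(1.47)) = -0.8996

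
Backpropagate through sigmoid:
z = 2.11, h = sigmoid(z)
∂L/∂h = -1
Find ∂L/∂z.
∂L/∂z = -0.09644

σ(2.11) = 0.8919
σ'(2.11) = σ(2.11)(1 - σ(2.11)) = 0.8919 × 0.1081 = 0.09644
∂L/∂z = ∂L/∂h · σ'(z) = -1 × 0.09644 = -0.09644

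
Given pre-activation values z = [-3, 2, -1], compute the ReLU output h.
h = [0, 2, 0]

ReLU applied element-wise: max(0,-3)=0, max(0,2)=2, max(0,-1)=0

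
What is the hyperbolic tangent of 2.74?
0.9917

tanh(2.74) = (e^(2.74) - e^(-2.74))/(e^(2.74) + e^(-2.74)) = 0.9917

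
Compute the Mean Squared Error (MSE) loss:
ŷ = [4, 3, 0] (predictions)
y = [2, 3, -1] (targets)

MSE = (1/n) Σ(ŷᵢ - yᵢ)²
MSE = 1.667

MSE = (1/3)((4-2)² + (3-3)² + (0--1)²) = (1/3)(4 + 0 + 1) = 1.667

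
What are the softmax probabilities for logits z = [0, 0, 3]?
p = [0.0453, 0.0453, 0.9094]

exp(z) = [1, 1, 20.09]
Sum = 22.09
p = [0.0453, 0.0453, 0.9094]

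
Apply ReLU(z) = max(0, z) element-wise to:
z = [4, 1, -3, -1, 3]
h = [4, 1, 0, 0, 3]

ReLU applied element-wise: max(0,4)=4, max(0,1)=1, max(0,-3)=0, max(0,-1)=0, max(0,3)=3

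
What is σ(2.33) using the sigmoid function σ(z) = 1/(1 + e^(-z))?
0.9113

sigmoid(2.33) = 1/(1 + e^(-2.33)) = 1/(1 + 0.0973) = 0.9113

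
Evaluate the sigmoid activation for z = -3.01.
0.04698

sigmoid(-3.01) = 1/(1 + e^(3.01)) = 1/(1 + 20.29) = 0.04698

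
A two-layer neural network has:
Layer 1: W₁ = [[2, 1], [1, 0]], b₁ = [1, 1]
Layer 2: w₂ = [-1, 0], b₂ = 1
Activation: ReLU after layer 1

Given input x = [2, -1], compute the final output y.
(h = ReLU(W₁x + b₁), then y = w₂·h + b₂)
y = -3

Layer 1 pre-activation: z₁ = [4, 3]
After ReLU: h = [4, 3]
Layer 2 output: y = -1×4 + 0×3 + 1 = -3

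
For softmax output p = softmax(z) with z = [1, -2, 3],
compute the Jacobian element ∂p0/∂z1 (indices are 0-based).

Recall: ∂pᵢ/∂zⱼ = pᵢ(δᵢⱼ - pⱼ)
∂p0/∂z1 = -0.0006991

p = softmax(z) = [0.1185, 0.0059, 0.8756]
p0 = 0.1185, p1 = 0.0059

∂p0/∂z1 = -p0 × p1 = -0.1185 × 0.0059 = -0.0006991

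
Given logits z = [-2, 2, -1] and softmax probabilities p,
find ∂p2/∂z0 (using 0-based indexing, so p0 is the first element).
∂p2/∂z0 = -0.0007993

p = softmax(z) = [0.01715, 0.9362, 0.04661]
p2 = 0.04661, p0 = 0.01715

∂p2/∂z0 = -p2 × p0 = -0.04661 × 0.01715 = -0.0007993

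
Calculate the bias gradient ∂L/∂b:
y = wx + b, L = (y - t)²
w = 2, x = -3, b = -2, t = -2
∂L/∂b = -12

y = wx + b = (2)(-3) + -2 = -8
∂L/∂y = 2(y - t) = 2(-8 - -2) = -12
∂y/∂b = 1
∂L/∂b = ∂L/∂y · ∂y/∂b = -12 × 1 = -12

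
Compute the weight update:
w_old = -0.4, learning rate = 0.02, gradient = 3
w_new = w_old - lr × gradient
w_new = -0.46

w_new = w - η·∂L/∂w = -0.4 - 0.02×(3) = -0.4 - (0.06) = -0.46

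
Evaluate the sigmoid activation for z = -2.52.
0.07447

sigmoid(-2.52) = 1/(1 + e^(2.52)) = 1/(1 + 12.43) = 0.07447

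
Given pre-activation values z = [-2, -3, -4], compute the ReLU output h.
h = [0, 0, 0]

ReLU applied element-wise: max(0,-2)=0, max(0,-3)=0, max(0,-4)=0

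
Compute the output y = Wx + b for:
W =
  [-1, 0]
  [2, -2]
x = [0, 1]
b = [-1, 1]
y = [-1, -1]

Wx = [-1×0 + 0×1, 2×0 + -2×1]
   = [0, -2]
y = Wx + b = [0 + -1, -2 + 1] = [-1, -1]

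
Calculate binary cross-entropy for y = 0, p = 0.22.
L = 0.2485

L = -0·log(0.22) - 1·log(0.78) = -log(0.78) = 0.2485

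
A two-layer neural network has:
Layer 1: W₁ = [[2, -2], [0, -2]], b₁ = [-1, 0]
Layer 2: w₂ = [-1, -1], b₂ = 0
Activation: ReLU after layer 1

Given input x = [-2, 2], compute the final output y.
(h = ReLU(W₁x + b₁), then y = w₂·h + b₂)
y = 0

Layer 1 pre-activation: z₁ = [-9, -4]
After ReLU: h = [0, 0]
Layer 2 output: y = -1×0 + -1×0 + 0 = 0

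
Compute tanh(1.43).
0.8917

tanh(1.43) = (e^(1.43) - e^(-1.43))/(e^(1.43) + e^(-1.43)) = 0.8917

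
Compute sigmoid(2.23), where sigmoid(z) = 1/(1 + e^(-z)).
0.9029

sigmoid(2.23) = 1/(1 + e^(-2.23)) = 1/(1 + 0.1075) = 0.9029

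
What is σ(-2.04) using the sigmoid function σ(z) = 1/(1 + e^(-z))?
0.1151

sigmoid(-2.04) = 1/(1 + e^(2.04)) = 1/(1 + 7.691) = 0.1151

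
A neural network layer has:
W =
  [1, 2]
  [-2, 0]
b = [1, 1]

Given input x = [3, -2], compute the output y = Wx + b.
y = [0, -5]

Wx = [1×3 + 2×-2, -2×3 + 0×-2]
   = [-1, -6]
y = Wx + b = [-1 + 1, -6 + 1] = [0, -5]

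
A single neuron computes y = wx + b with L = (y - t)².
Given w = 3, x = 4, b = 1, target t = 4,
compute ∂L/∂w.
∂L/∂w = 72

y = wx + b = (3)(4) + 1 = 13
∂L/∂y = 2(y - t) = 2(13 - 4) = 18
∂y/∂w = x = 4
∂L/∂w = ∂L/∂y · ∂y/∂w = 18 × 4 = 72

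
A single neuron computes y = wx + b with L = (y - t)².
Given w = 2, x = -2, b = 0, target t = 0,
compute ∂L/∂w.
∂L/∂w = 16

y = wx + b = (2)(-2) + 0 = -4
∂L/∂y = 2(y - t) = 2(-4 - 0) = -8
∂y/∂w = x = -2
∂L/∂w = ∂L/∂y · ∂y/∂w = -8 × -2 = 16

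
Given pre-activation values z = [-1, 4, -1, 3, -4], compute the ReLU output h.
h = [0, 4, 0, 3, 0]

ReLU applied element-wise: max(0,-1)=0, max(0,4)=4, max(0,-1)=0, max(0,3)=3, max(0,-4)=0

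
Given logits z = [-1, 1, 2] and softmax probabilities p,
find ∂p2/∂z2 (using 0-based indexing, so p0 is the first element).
∂p2/∂z2 = 0.2078

p = softmax(z) = [0.03512, 0.2595, 0.7054]
p2 = 0.7054

∂p2/∂z2 = p2(1 - p2) = 0.7054 × (1 - 0.7054) = 0.2078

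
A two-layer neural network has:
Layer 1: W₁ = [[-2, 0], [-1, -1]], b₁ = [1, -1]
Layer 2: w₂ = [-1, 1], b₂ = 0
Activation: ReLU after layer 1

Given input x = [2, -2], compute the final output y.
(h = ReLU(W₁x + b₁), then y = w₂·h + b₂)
y = 0

Layer 1 pre-activation: z₁ = [-3, -1]
After ReLU: h = [0, 0]
Layer 2 output: y = -1×0 + 1×0 + 0 = 0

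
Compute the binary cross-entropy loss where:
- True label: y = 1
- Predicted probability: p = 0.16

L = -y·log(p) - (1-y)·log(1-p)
L = 1.833

L = -1·log(0.16) - 0·log(0.84) = -log(0.16) = 1.833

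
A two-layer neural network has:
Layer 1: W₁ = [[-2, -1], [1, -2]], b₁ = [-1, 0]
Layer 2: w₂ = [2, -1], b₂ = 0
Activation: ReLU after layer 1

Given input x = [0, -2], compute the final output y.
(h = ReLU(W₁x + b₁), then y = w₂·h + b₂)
y = -2

Layer 1 pre-activation: z₁ = [1, 4]
After ReLU: h = [1, 4]
Layer 2 output: y = 2×1 + -1×4 + 0 = -2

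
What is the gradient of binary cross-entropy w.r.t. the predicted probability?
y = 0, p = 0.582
∂L/∂p = 2.392

∂L/∂p = -y/p + (1-y)/(1-p) = 0 + 1/0.418 = 2.392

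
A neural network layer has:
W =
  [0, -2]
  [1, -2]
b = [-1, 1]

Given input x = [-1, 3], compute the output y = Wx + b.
y = [-7, -6]

Wx = [0×-1 + -2×3, 1×-1 + -2×3]
   = [-6, -7]
y = Wx + b = [-6 + -1, -7 + 1] = [-7, -6]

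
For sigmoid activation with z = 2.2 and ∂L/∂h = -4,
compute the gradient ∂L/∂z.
∂L/∂z = -0.3592

σ(2.2) = 0.9002
σ'(2.2) = σ(2.2)(1 - σ(2.2)) = 0.9002 × 0.09975 = 0.0898
∂L/∂z = ∂L/∂h · σ'(z) = -4 × 0.0898 = -0.3592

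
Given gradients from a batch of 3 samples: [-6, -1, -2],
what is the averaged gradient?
Average gradient = -3

Average = (1/3)(-6 + -1 + -2) = -9/3 = -3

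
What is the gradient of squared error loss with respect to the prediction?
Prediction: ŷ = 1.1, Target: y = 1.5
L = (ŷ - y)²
∂L/∂ŷ = -0.8

∂L/∂ŷ = 2(ŷ - y) = 2(1.1 - 1.5) = 2(-0.4) = -0.8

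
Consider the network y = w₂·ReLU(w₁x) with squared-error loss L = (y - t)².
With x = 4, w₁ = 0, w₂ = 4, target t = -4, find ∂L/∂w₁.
∂L/∂w₁ = 0

Forward pass:
z = w₁x = 0×4 = 0
h = ReLU(0) = 0
y = w₂h = 4×0 = 0

Backward pass:
∂L/∂y = 2(y - t) = 2(0 - -4) = 8
∂y/∂h = w₂ = 4
∂h/∂z = 0 (ReLU derivative)
∂z/∂w₁ = x = 4

∂L/∂w₁ = 8 × 4 × 0 × 4 = 0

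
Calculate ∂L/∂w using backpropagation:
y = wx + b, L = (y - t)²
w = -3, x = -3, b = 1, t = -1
∂L/∂w = -66

y = wx + b = (-3)(-3) + 1 = 10
∂L/∂y = 2(y - t) = 2(10 - -1) = 22
∂y/∂w = x = -3
∂L/∂w = ∂L/∂y · ∂y/∂w = 22 × -3 = -66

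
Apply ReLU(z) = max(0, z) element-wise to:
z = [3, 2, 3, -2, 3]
h = [3, 2, 3, 0, 3]

ReLU applied element-wise: max(0,3)=3, max(0,2)=2, max(0,3)=3, max(0,-2)=0, max(0,3)=3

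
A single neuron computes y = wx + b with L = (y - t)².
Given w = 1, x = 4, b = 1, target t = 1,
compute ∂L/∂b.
∂L/∂b = 8

y = wx + b = (1)(4) + 1 = 5
∂L/∂y = 2(y - t) = 2(5 - 1) = 8
∂y/∂b = 1
∂L/∂b = ∂L/∂y · ∂y/∂b = 8 × 1 = 8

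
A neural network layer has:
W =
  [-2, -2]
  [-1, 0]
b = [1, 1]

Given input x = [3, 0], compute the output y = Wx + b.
y = [-5, -2]

Wx = [-2×3 + -2×0, -1×3 + 0×0]
   = [-6, -3]
y = Wx + b = [-6 + 1, -3 + 1] = [-5, -2]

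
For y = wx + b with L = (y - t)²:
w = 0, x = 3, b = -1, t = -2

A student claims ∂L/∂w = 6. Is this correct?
Correct

y = (0)(3) + -1 = -1
∂L/∂y = 2(y - t) = 2(-1 - -2) = 2
∂y/∂w = x = 3
∂L/∂w = 2 × 3 = 6

Claimed value: 6
Correct: The correct gradient is 6.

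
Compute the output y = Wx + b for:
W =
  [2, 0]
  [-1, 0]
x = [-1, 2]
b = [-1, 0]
y = [-3, 1]

Wx = [2×-1 + 0×2, -1×-1 + 0×2]
   = [-2, 1]
y = Wx + b = [-2 + -1, 1 + 0] = [-3, 1]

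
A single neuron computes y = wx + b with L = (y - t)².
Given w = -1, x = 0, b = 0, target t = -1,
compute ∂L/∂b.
∂L/∂b = 2

y = wx + b = (-1)(0) + 0 = 0
∂L/∂y = 2(y - t) = 2(0 - -1) = 2
∂y/∂b = 1
∂L/∂b = ∂L/∂y · ∂y/∂b = 2 × 1 = 2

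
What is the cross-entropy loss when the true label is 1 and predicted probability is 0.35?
L = 1.05

L = -1·log(0.35) - 0·log(0.65) = -log(0.35) = 1.05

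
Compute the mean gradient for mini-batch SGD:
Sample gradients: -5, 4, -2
Average gradient = -1

Average = (1/3)(-5 + 4 + -2) = -3/3 = -1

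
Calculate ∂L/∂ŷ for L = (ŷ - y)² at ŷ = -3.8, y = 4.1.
∂L/∂ŷ = -15.8

∂L/∂ŷ = 2(ŷ - y) = 2(-3.8 - 4.1) = 2(-7.9) = -15.8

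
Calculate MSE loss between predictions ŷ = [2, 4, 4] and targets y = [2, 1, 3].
MSE = 3.333

MSE = (1/3)((2-2)² + (4-1)² + (4-3)²) = (1/3)(0 + 9 + 1) = 3.333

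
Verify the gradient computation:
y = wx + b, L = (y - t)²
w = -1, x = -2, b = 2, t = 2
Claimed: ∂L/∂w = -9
Incorrect

y = (-1)(-2) + 2 = 4
∂L/∂y = 2(y - t) = 2(4 - 2) = 4
∂y/∂w = x = -2
∂L/∂w = 4 × -2 = -8

Claimed value: -9
Incorrect: The correct gradient is -8.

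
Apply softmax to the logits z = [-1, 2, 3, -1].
p = [0.013, 0.2619, 0.712, 0.013]

exp(z) = [0.3679, 7.389, 20.09, 0.3679]
Sum = 28.21
p = [0.013, 0.2619, 0.712, 0.013]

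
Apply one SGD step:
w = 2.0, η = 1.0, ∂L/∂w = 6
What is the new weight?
w_new = -4

w_new = w - η·∂L/∂w = 2.0 - 1.0×(6) = 2.0 - (6) = -4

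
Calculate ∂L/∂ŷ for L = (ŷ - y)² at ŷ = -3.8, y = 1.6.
∂L/∂ŷ = -10.8

∂L/∂ŷ = 2(ŷ - y) = 2(-3.8 - 1.6) = 2(-5.4) = -10.8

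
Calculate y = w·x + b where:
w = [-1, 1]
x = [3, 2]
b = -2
y = -3

y = (-1)(3) + (1)(2) + -2 = -3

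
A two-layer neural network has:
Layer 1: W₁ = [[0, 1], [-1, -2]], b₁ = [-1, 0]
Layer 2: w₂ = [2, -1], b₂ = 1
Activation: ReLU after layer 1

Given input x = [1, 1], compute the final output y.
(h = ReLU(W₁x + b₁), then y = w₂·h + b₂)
y = 1

Layer 1 pre-activation: z₁ = [0, -3]
After ReLU: h = [0, 0]
Layer 2 output: y = 2×0 + -1×0 + 1 = 1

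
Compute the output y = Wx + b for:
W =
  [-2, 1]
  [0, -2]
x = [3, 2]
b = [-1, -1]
y = [-5, -5]

Wx = [-2×3 + 1×2, 0×3 + -2×2]
   = [-4, -4]
y = Wx + b = [-4 + -1, -4 + -1] = [-5, -5]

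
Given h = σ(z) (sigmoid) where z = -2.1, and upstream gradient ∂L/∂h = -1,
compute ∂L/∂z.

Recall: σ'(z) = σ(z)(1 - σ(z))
∂L/∂z = -0.09719

σ(-2.1) = 0.1091
σ'(-2.1) = σ(-2.1)(1 - σ(-2.1)) = 0.1091 × 0.8909 = 0.09719
∂L/∂z = ∂L/∂h · σ'(z) = -1 × 0.09719 = -0.09719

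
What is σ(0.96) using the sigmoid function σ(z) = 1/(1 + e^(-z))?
0.7231

sigmoid(0.96) = 1/(1 + e^(-0.96)) = 1/(1 + 0.3829) = 0.7231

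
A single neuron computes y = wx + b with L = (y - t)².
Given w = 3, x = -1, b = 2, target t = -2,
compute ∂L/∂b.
∂L/∂b = 2

y = wx + b = (3)(-1) + 2 = -1
∂L/∂y = 2(y - t) = 2(-1 - -2) = 2
∂y/∂b = 1
∂L/∂b = ∂L/∂y · ∂y/∂b = 2 × 1 = 2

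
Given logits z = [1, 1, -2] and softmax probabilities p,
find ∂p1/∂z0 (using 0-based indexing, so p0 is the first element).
∂p1/∂z0 = -0.238

p = softmax(z) = [0.4879, 0.4879, 0.02429]
p1 = 0.4879, p0 = 0.4879

∂p1/∂z0 = -p1 × p0 = -0.4879 × 0.4879 = -0.238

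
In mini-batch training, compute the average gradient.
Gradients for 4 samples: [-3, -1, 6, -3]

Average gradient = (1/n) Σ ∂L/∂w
Average gradient = -0.25

Average = (1/4)(-3 + -1 + 6 + -3) = -1/4 = -0.25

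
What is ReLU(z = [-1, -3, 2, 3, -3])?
h = [0, 0, 2, 3, 0]

ReLU applied element-wise: max(0,-1)=0, max(0,-3)=0, max(0,2)=2, max(0,3)=3, max(0,-3)=0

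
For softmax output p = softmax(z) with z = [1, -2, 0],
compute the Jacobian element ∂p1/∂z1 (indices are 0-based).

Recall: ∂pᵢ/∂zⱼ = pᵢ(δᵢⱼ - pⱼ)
∂p1/∂z1 = 0.03389

p = softmax(z) = [0.7054, 0.03512, 0.2595]
p1 = 0.03512

∂p1/∂z1 = p1(1 - p1) = 0.03512 × (1 - 0.03512) = 0.03389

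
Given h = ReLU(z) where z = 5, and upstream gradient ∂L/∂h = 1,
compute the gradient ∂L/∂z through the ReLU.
∂L/∂z = 1

h = ReLU(5) = 5
Since z > 0: ∂h/∂z = 1
∂L/∂z = ∂L/∂h · ∂h/∂z = 1 × 1 = 1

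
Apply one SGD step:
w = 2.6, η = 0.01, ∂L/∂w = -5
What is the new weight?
w_new = 2.65

w_new = w - η·∂L/∂w = 2.6 - 0.01×(-5) = 2.6 - (-0.05) = 2.65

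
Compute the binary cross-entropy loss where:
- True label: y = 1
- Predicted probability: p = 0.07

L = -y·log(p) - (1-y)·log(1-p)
L = 2.659

L = -1·log(0.07) - 0·log(0.93) = -log(0.07) = 2.659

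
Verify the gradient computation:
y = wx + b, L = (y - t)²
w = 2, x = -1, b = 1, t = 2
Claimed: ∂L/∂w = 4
Incorrect

y = (2)(-1) + 1 = -1
∂L/∂y = 2(y - t) = 2(-1 - 2) = -6
∂y/∂w = x = -1
∂L/∂w = -6 × -1 = 6

Claimed value: 4
Incorrect: The correct gradient is 6.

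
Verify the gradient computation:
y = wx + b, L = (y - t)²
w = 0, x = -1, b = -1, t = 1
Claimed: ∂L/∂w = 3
Incorrect

y = (0)(-1) + -1 = -1
∂L/∂y = 2(y - t) = 2(-1 - 1) = -4
∂y/∂w = x = -1
∂L/∂w = -4 × -1 = 4

Claimed value: 3
Incorrect: The correct gradient is 4.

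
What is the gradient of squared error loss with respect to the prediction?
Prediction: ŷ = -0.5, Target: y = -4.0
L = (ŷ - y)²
∂L/∂ŷ = 7.0

∂L/∂ŷ = 2(ŷ - y) = 2(-0.5 - -4.0) = 2(3.5) = 7.0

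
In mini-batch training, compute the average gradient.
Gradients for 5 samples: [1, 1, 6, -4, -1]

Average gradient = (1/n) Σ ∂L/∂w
Average gradient = 0.6

Average = (1/5)(1 + 1 + 6 + -4 + -1) = 3/5 = 0.6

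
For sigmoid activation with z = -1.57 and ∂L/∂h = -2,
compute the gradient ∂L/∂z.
∂L/∂z = -0.2851

σ(-1.57) = 0.1722
σ'(-1.57) = σ(-1.57)(1 - σ(-1.57)) = 0.1722 × 0.8278 = 0.1426
∂L/∂z = ∂L/∂h · σ'(z) = -2 × 0.1426 = -0.2851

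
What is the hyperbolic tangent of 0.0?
0

tanh(0.0) = (e^(0.0) - e^(0.0))/(e^(0.0) + e^(0.0)) = 0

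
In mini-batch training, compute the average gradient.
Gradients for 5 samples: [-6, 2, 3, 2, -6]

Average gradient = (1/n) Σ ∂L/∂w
Average gradient = -1

Average = (1/5)(-6 + 2 + 3 + 2 + -6) = -5/5 = -1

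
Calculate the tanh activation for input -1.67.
-0.9316

tanh(-1.67) = (e^(-1.67) - e^(1.67))/(e^(-1.67) + e^(1.67)) = -0.9316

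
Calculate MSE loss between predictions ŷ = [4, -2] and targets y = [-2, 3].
MSE = 30.5

MSE = (1/2)((4--2)² + (-2-3)²) = (1/2)(36 + 25) = 30.5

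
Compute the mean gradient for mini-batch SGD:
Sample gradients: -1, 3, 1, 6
Average gradient = 2.25

Average = (1/4)(-1 + 3 + 1 + 6) = 9/4 = 2.25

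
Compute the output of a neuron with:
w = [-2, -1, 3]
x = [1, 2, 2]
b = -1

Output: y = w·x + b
y = 1

y = (-2)(1) + (-1)(2) + (3)(2) + -1 = 1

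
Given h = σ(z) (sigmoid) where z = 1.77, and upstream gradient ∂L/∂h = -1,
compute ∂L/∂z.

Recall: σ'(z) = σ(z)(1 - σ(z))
∂L/∂z = -0.1244

σ(1.77) = 0.8545
σ'(1.77) = σ(1.77)(1 - σ(1.77)) = 0.8545 × 0.1455 = 0.1244
∂L/∂z = ∂L/∂h · σ'(z) = -1 × 0.1244 = -0.1244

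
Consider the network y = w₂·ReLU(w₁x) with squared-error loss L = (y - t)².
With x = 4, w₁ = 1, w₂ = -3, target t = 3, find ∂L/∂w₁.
∂L/∂w₁ = 360

Forward pass:
z = w₁x = 1×4 = 4
h = ReLU(4) = 4
y = w₂h = -3×4 = -12

Backward pass:
∂L/∂y = 2(y - t) = 2(-12 - 3) = -30
∂y/∂h = w₂ = -3
∂h/∂z = 1 (ReLU derivative)
∂z/∂w₁ = x = 4

∂L/∂w₁ = -30 × -3 × 1 × 4 = 360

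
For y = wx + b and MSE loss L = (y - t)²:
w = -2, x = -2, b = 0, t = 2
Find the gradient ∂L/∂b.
∂L/∂b = 4

y = wx + b = (-2)(-2) + 0 = 4
∂L/∂y = 2(y - t) = 2(4 - 2) = 4
∂y/∂b = 1
∂L/∂b = ∂L/∂y · ∂y/∂b = 4 × 1 = 4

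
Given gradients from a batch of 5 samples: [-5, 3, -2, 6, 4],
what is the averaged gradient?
Average gradient = 1.2

Average = (1/5)(-5 + 3 + -2 + 6 + 4) = 6/5 = 1.2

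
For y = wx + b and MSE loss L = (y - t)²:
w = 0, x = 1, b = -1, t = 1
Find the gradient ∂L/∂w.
∂L/∂w = -4

y = wx + b = (0)(1) + -1 = -1
∂L/∂y = 2(y - t) = 2(-1 - 1) = -4
∂y/∂w = x = 1
∂L/∂w = ∂L/∂y · ∂y/∂w = -4 × 1 = -4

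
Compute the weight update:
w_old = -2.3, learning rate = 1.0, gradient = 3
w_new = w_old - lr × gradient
w_new = -5.3

w_new = w - η·∂L/∂w = -2.3 - 1.0×(3) = -2.3 - (3) = -5.3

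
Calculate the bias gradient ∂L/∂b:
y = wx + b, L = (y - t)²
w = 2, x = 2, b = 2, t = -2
∂L/∂b = 16

y = wx + b = (2)(2) + 2 = 6
∂L/∂y = 2(y - t) = 2(6 - -2) = 16
∂y/∂b = 1
∂L/∂b = ∂L/∂y · ∂y/∂b = 16 × 1 = 16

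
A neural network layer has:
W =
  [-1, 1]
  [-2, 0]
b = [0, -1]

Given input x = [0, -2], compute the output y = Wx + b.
y = [-2, -1]

Wx = [-1×0 + 1×-2, -2×0 + 0×-2]
   = [-2, 0]
y = Wx + b = [-2 + 0, 0 + -1] = [-2, -1]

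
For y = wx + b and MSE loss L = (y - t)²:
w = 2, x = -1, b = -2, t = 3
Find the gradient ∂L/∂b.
∂L/∂b = -14

y = wx + b = (2)(-1) + -2 = -4
∂L/∂y = 2(y - t) = 2(-4 - 3) = -14
∂y/∂b = 1
∂L/∂b = ∂L/∂y · ∂y/∂b = -14 × 1 = -14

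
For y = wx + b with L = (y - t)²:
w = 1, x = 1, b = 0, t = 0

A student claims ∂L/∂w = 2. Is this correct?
Correct

y = (1)(1) + 0 = 1
∂L/∂y = 2(y - t) = 2(1 - 0) = 2
∂y/∂w = x = 1
∂L/∂w = 2 × 1 = 2

Claimed value: 2
Correct: The correct gradient is 2.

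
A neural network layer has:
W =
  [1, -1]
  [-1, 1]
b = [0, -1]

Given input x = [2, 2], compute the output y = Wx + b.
y = [0, -1]

Wx = [1×2 + -1×2, -1×2 + 1×2]
   = [0, 0]
y = Wx + b = [0 + 0, 0 + -1] = [0, -1]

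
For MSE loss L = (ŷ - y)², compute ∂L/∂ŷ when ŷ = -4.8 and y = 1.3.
∂L/∂ŷ = -12.2

∂L/∂ŷ = 2(ŷ - y) = 2(-4.8 - 1.3) = 2(-6.1) = -12.2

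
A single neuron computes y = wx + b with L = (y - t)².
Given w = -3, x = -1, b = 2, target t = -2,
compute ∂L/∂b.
∂L/∂b = 14

y = wx + b = (-3)(-1) + 2 = 5
∂L/∂y = 2(y - t) = 2(5 - -2) = 14
∂y/∂b = 1
∂L/∂b = ∂L/∂y · ∂y/∂b = 14 × 1 = 14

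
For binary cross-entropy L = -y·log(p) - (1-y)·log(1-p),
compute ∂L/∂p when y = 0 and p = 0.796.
∂L/∂p = 4.902

∂L/∂p = -y/p + (1-y)/(1-p) = 0 + 1/0.204 = 4.902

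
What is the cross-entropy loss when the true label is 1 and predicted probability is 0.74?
L = 0.3011

L = -1·log(0.74) - 0·log(0.26) = -log(0.74) = 0.3011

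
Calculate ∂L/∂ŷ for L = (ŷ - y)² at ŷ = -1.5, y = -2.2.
∂L/∂ŷ = 1.4

∂L/∂ŷ = 2(ŷ - y) = 2(-1.5 - -2.2) = 2(0.7) = 1.4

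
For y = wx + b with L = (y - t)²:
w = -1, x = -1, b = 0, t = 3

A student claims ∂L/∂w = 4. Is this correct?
Correct

y = (-1)(-1) + 0 = 1
∂L/∂y = 2(y - t) = 2(1 - 3) = -4
∂y/∂w = x = -1
∂L/∂w = -4 × -1 = 4

Claimed value: 4
Correct: The correct gradient is 4.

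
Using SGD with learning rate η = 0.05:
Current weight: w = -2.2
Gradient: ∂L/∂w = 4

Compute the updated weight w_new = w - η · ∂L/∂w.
w_new = -2.4

w_new = w - η·∂L/∂w = -2.2 - 0.05×(4) = -2.2 - (0.2) = -2.4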